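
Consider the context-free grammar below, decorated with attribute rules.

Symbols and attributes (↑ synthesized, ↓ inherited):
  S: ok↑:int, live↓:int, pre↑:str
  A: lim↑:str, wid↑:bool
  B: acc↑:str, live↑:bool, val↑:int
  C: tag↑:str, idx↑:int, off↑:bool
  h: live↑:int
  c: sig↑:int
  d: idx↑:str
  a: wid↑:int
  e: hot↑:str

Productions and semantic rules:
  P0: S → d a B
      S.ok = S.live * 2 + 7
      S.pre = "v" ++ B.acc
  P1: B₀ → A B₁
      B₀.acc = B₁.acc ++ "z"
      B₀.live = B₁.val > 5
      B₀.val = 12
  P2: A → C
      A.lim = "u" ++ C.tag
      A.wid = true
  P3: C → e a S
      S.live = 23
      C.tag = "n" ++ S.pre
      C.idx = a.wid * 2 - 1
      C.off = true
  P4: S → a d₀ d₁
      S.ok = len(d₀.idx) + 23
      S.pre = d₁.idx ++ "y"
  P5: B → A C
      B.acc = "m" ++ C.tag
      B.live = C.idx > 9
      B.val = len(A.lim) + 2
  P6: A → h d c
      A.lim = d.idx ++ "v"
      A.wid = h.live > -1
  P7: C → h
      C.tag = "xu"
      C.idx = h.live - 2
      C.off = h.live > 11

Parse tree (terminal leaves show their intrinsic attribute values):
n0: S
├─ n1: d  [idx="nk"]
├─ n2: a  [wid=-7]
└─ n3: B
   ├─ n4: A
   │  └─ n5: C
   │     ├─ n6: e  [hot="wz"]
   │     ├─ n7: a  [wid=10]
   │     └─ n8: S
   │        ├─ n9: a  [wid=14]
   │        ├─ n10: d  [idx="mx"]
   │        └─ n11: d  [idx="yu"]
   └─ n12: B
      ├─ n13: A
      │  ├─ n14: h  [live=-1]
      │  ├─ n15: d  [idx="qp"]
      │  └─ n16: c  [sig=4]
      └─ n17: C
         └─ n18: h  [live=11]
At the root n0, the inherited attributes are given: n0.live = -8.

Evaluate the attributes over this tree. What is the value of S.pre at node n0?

1. n0.live = -8  [given at root]
2. n1.idx = "nk"  [terminal]
3. n2.wid = -7  [terminal]
4. n6.hot = "wz"  [terminal]
5. n7.wid = 10  [terminal]
6. n8.live = 23  [23]
7. n9.wid = 14  [terminal]
8. n10.idx = "mx"  [terminal]
9. n11.idx = "yu"  [terminal]
10. n8.ok = 25  [len(d₀.idx) + 23]
11. n8.pre = "yuy"  [d₁.idx ++ "y"]
12. n5.tag = "nyuy"  ["n" ++ S.pre]
13. n5.idx = 19  [a.wid * 2 - 1]
14. n5.off = true  [true]
15. n4.lim = "unyuy"  ["u" ++ C.tag]
16. n4.wid = true  [true]
17. n14.live = -1  [terminal]
18. n15.idx = "qp"  [terminal]
19. n16.sig = 4  [terminal]
20. n13.lim = "qpv"  [d.idx ++ "v"]
21. n13.wid = false  [h.live > -1]
22. n18.live = 11  [terminal]
23. n17.tag = "xu"  ["xu"]
24. n17.idx = 9  [h.live - 2]
25. n17.off = false  [h.live > 11]
26. n12.acc = "mxu"  ["m" ++ C.tag]
27. n12.live = false  [C.idx > 9]
28. n12.val = 5  [len(A.lim) + 2]
29. n3.acc = "mxuz"  [B₁.acc ++ "z"]
30. n3.live = false  [B₁.val > 5]
31. n3.val = 12  [12]
32. n0.ok = -9  [S.live * 2 + 7]
33. n0.pre = "vmxuz"  ["v" ++ B.acc]

"vmxuz"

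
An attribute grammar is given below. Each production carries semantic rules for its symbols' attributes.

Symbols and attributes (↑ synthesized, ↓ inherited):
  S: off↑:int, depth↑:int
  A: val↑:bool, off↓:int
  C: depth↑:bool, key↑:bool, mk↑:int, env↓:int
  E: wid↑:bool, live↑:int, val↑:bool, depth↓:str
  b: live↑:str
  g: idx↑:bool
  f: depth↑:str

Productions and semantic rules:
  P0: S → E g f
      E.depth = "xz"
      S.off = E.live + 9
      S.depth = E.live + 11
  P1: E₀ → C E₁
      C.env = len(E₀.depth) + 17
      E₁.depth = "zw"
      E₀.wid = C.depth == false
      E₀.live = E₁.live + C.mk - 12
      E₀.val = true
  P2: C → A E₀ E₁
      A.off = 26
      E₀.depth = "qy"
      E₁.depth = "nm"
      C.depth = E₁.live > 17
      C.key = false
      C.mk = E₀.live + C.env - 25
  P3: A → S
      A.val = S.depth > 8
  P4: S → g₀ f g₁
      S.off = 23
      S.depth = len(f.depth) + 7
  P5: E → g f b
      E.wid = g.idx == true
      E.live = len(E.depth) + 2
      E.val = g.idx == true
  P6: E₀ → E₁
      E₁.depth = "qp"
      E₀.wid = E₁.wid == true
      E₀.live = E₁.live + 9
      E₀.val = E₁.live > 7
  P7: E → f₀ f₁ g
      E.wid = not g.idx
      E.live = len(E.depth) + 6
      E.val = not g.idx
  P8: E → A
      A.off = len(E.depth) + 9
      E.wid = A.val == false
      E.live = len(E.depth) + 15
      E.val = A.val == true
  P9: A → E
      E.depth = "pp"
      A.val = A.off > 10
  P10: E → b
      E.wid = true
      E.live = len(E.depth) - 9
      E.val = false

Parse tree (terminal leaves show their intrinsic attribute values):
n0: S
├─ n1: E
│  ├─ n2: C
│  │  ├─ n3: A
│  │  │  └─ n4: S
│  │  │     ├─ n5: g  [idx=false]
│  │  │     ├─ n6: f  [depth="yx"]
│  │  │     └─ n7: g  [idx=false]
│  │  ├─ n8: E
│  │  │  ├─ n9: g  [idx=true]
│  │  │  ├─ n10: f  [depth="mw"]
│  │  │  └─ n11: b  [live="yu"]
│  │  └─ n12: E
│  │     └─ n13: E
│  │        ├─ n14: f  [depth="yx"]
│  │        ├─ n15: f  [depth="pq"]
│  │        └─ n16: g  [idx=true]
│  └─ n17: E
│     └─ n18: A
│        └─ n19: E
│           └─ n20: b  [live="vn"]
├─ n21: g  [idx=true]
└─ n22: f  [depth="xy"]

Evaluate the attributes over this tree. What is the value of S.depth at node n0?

1. n1.depth = "xz"  ["xz"]
2. n2.env = 19  [len(E₀.depth) + 17]
3. n3.off = 26  [26]
4. n5.idx = false  [terminal]
5. n6.depth = "yx"  [terminal]
6. n7.idx = false  [terminal]
7. n4.off = 23  [23]
8. n4.depth = 9  [len(f.depth) + 7]
9. n3.val = true  [S.depth > 8]
10. n8.depth = "qy"  ["qy"]
11. n9.idx = true  [terminal]
12. n10.depth = "mw"  [terminal]
13. n11.live = "yu"  [terminal]
14. n8.wid = true  [g.idx == true]
15. n8.live = 4  [len(E.depth) + 2]
16. n8.val = true  [g.idx == true]
17. n12.depth = "nm"  ["nm"]
18. n13.depth = "qp"  ["qp"]
19. n14.depth = "yx"  [terminal]
20. n15.depth = "pq"  [terminal]
21. n16.idx = true  [terminal]
22. n13.wid = false  [not g.idx]
23. n13.live = 8  [len(E.depth) + 6]
24. n13.val = false  [not g.idx]
25. n12.wid = false  [E₁.wid == true]
26. n12.live = 17  [E₁.live + 9]
27. n12.val = true  [E₁.live > 7]
28. n2.depth = false  [E₁.live > 17]
29. n2.key = false  [false]
30. n2.mk = -2  [E₀.live + C.env - 25]
31. n17.depth = "zw"  ["zw"]
32. n18.off = 11  [len(E.depth) + 9]
33. n19.depth = "pp"  ["pp"]
34. n20.live = "vn"  [terminal]
35. n19.wid = true  [true]
36. n19.live = -7  [len(E.depth) - 9]
37. n19.val = false  [false]
38. n18.val = true  [A.off > 10]
39. n17.wid = false  [A.val == false]
40. n17.live = 17  [len(E.depth) + 15]
41. n17.val = true  [A.val == true]
42. n1.wid = true  [C.depth == false]
43. n1.live = 3  [E₁.live + C.mk - 12]
44. n1.val = true  [true]
45. n21.idx = true  [terminal]
46. n22.depth = "xy"  [terminal]
47. n0.off = 12  [E.live + 9]
48. n0.depth = 14  [E.live + 11]

14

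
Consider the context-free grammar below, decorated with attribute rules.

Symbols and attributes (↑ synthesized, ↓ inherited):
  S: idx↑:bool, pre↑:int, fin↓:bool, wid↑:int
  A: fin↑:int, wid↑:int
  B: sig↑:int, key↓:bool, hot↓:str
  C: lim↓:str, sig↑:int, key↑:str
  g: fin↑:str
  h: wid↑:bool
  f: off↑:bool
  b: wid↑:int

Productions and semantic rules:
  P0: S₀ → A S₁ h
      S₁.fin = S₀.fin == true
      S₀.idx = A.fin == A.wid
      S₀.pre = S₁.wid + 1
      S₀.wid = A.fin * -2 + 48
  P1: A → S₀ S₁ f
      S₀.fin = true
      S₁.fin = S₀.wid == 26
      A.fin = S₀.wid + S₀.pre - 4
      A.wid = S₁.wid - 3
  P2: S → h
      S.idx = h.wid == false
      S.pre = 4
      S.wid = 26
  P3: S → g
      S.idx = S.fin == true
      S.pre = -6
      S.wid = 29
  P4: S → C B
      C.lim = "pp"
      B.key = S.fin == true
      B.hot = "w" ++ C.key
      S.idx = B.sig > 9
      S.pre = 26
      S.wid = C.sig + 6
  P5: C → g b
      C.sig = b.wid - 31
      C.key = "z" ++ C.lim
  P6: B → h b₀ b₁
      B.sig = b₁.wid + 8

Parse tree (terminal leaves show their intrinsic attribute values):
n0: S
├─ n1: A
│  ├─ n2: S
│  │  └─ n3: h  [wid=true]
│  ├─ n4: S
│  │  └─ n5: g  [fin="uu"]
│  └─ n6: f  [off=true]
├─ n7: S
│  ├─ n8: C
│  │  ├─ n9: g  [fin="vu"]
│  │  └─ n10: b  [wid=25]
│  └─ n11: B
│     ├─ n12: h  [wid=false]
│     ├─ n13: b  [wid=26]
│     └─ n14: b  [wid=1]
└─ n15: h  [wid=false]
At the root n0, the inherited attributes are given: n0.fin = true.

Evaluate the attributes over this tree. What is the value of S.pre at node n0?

1. n0.fin = true  [given at root]
2. n2.fin = true  [true]
3. n3.wid = true  [terminal]
4. n2.idx = false  [h.wid == false]
5. n2.pre = 4  [4]
6. n2.wid = 26  [26]
7. n4.fin = true  [S₀.wid == 26]
8. n5.fin = "uu"  [terminal]
9. n4.idx = true  [S.fin == true]
10. n4.pre = -6  [-6]
11. n4.wid = 29  [29]
12. n6.off = true  [terminal]
13. n1.fin = 26  [S₀.wid + S₀.pre - 4]
14. n1.wid = 26  [S₁.wid - 3]
15. n7.fin = true  [S₀.fin == true]
16. n8.lim = "pp"  ["pp"]
17. n9.fin = "vu"  [terminal]
18. n10.wid = 25  [terminal]
19. n8.sig = -6  [b.wid - 31]
20. n8.key = "zpp"  ["z" ++ C.lim]
21. n11.key = true  [S.fin == true]
22. n11.hot = "wzpp"  ["w" ++ C.key]
23. n12.wid = false  [terminal]
24. n13.wid = 26  [terminal]
25. n14.wid = 1  [terminal]
26. n11.sig = 9  [b₁.wid + 8]
27. n7.idx = false  [B.sig > 9]
28. n7.pre = 26  [26]
29. n7.wid = 0  [C.sig + 6]
30. n15.wid = false  [terminal]
31. n0.idx = true  [A.fin == A.wid]
32. n0.pre = 1  [S₁.wid + 1]
33. n0.wid = -4  [A.fin * -2 + 48]

1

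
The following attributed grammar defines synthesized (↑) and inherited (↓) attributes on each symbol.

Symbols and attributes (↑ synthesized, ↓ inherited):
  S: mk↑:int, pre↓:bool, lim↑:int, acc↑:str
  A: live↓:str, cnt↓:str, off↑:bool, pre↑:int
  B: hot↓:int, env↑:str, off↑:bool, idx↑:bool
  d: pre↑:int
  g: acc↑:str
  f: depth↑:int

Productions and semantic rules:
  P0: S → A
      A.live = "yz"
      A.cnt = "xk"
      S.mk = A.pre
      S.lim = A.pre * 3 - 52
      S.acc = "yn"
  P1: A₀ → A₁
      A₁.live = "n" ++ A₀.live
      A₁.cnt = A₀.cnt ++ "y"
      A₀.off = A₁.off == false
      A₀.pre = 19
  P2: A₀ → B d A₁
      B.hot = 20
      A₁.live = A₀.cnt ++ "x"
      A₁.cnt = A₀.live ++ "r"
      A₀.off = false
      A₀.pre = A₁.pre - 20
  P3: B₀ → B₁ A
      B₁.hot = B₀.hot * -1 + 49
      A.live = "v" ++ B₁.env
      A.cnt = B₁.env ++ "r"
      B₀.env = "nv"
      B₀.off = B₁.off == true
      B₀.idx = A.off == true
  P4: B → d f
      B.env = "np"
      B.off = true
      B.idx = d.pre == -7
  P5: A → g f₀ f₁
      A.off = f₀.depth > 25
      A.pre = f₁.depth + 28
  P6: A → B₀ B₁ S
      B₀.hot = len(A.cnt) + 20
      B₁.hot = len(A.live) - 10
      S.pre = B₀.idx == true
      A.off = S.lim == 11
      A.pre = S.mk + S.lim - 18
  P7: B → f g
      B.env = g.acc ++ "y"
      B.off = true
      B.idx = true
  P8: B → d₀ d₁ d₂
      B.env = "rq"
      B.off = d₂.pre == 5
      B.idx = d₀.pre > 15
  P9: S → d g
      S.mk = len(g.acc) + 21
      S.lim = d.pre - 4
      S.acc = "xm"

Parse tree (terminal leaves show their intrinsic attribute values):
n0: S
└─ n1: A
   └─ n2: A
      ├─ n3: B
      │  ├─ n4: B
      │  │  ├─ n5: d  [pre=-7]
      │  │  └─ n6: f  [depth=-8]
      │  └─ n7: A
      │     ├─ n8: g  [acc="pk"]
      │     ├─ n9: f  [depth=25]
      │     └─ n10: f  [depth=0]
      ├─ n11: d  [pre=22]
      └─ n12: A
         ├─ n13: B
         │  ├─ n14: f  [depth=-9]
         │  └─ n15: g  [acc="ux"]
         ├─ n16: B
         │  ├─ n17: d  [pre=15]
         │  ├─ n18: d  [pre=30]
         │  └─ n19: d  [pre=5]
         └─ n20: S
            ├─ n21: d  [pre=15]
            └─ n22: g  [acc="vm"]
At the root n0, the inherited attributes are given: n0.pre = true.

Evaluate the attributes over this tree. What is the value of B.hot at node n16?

-6

1. n0.pre = true  [given at root]
2. n1.live = "yz"  ["yz"]
3. n1.cnt = "xk"  ["xk"]
4. n2.live = "nyz"  ["n" ++ A₀.live]
5. n2.cnt = "xky"  [A₀.cnt ++ "y"]
6. n3.hot = 20  [20]
7. n4.hot = 29  [B₀.hot * -1 + 49]
8. n5.pre = -7  [terminal]
9. n6.depth = -8  [terminal]
10. n4.env = "np"  ["np"]
11. n4.off = true  [true]
12. n4.idx = true  [d.pre == -7]
13. n7.live = "vnp"  ["v" ++ B₁.env]
14. n7.cnt = "npr"  [B₁.env ++ "r"]
15. n8.acc = "pk"  [terminal]
16. n9.depth = 25  [terminal]
17. n10.depth = 0  [terminal]
18. n7.off = false  [f₀.depth > 25]
19. n7.pre = 28  [f₁.depth + 28]
20. n3.env = "nv"  ["nv"]
21. n3.off = true  [B₁.off == true]
22. n3.idx = false  [A.off == true]
23. n11.pre = 22  [terminal]
24. n12.live = "xkyx"  [A₀.cnt ++ "x"]
25. n12.cnt = "nyzr"  [A₀.live ++ "r"]
26. n13.hot = 24  [len(A.cnt) + 20]
27. n14.depth = -9  [terminal]
28. n15.acc = "ux"  [terminal]
29. n13.env = "uxy"  [g.acc ++ "y"]
30. n13.off = true  [true]
31. n13.idx = true  [true]
32. n16.hot = -6  [len(A.live) - 10]
33. n17.pre = 15  [terminal]
34. n18.pre = 30  [terminal]
35. n19.pre = 5  [terminal]
36. n16.env = "rq"  ["rq"]
37. n16.off = true  [d₂.pre == 5]
38. n16.idx = false  [d₀.pre > 15]
39. n20.pre = true  [B₀.idx == true]
40. n21.pre = 15  [terminal]
41. n22.acc = "vm"  [terminal]
42. n20.mk = 23  [len(g.acc) + 21]
43. n20.lim = 11  [d.pre - 4]
44. n20.acc = "xm"  ["xm"]
45. n12.off = true  [S.lim == 11]
46. n12.pre = 16  [S.mk + S.lim - 18]
47. n2.off = false  [false]
48. n2.pre = -4  [A₁.pre - 20]
49. n1.off = true  [A₁.off == false]
50. n1.pre = 19  [19]
51. n0.mk = 19  [A.pre]
52. n0.lim = 5  [A.pre * 3 - 52]
53. n0.acc = "yn"  ["yn"]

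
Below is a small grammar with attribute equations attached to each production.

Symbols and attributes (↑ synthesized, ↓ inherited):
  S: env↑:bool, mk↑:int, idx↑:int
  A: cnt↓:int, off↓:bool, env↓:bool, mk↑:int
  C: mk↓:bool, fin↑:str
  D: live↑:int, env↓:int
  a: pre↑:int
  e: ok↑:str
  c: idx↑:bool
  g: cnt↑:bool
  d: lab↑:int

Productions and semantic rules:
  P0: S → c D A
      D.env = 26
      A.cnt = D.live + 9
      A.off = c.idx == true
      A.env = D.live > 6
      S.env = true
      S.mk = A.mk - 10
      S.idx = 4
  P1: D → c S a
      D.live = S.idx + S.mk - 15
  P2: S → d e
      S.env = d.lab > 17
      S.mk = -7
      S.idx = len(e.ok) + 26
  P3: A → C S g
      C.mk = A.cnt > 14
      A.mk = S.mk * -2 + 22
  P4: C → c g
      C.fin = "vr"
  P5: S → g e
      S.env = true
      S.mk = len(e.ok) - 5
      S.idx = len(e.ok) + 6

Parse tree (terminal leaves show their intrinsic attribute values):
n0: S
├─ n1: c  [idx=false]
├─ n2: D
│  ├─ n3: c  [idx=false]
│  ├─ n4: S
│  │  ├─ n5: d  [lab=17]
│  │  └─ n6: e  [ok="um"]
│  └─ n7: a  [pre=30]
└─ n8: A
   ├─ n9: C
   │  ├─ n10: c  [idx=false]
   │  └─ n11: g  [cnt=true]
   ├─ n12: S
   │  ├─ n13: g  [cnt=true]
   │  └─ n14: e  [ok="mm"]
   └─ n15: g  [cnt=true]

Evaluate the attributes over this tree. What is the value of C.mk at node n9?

true

1. n1.idx = false  [terminal]
2. n2.env = 26  [26]
3. n3.idx = false  [terminal]
4. n5.lab = 17  [terminal]
5. n6.ok = "um"  [terminal]
6. n4.env = false  [d.lab > 17]
7. n4.mk = -7  [-7]
8. n4.idx = 28  [len(e.ok) + 26]
9. n7.pre = 30  [terminal]
10. n2.live = 6  [S.idx + S.mk - 15]
11. n8.cnt = 15  [D.live + 9]
12. n8.off = false  [c.idx == true]
13. n8.env = false  [D.live > 6]
14. n9.mk = true  [A.cnt > 14]
15. n10.idx = false  [terminal]
16. n11.cnt = true  [terminal]
17. n9.fin = "vr"  ["vr"]
18. n13.cnt = true  [terminal]
19. n14.ok = "mm"  [terminal]
20. n12.env = true  [true]
21. n12.mk = -3  [len(e.ok) - 5]
22. n12.idx = 8  [len(e.ok) + 6]
23. n15.cnt = true  [terminal]
24. n8.mk = 28  [S.mk * -2 + 22]
25. n0.env = true  [true]
26. n0.mk = 18  [A.mk - 10]
27. n0.idx = 4  [4]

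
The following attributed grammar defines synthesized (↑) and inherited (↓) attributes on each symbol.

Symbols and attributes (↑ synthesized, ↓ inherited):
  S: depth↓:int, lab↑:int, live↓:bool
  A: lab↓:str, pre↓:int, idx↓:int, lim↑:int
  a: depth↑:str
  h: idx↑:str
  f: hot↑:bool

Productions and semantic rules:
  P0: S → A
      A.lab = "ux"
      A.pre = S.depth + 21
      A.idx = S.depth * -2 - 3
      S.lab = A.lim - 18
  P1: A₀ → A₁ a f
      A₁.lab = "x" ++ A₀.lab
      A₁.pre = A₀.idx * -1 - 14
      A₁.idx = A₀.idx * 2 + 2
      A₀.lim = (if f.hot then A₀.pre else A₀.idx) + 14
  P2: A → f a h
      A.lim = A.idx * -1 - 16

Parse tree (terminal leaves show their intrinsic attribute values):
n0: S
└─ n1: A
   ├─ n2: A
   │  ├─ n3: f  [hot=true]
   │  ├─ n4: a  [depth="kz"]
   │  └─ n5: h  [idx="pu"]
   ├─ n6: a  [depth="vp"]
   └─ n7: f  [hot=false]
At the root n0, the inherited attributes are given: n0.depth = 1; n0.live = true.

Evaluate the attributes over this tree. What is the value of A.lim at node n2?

1. n0.depth = 1  [given at root]
2. n0.live = true  [given at root]
3. n1.lab = "ux"  ["ux"]
4. n1.pre = 22  [S.depth + 21]
5. n1.idx = -5  [S.depth * -2 - 3]
6. n2.lab = "xux"  ["x" ++ A₀.lab]
7. n2.pre = -9  [A₀.idx * -1 - 14]
8. n2.idx = -8  [A₀.idx * 2 + 2]
9. n3.hot = true  [terminal]
10. n4.depth = "kz"  [terminal]
11. n5.idx = "pu"  [terminal]
12. n2.lim = -8  [A.idx * -1 - 16]
13. n6.depth = "vp"  [terminal]
14. n7.hot = false  [terminal]
15. n1.lim = 9  [(if f.hot then A₀.pre else A₀.idx) + 14]
16. n0.lab = -9  [A.lim - 18]

-8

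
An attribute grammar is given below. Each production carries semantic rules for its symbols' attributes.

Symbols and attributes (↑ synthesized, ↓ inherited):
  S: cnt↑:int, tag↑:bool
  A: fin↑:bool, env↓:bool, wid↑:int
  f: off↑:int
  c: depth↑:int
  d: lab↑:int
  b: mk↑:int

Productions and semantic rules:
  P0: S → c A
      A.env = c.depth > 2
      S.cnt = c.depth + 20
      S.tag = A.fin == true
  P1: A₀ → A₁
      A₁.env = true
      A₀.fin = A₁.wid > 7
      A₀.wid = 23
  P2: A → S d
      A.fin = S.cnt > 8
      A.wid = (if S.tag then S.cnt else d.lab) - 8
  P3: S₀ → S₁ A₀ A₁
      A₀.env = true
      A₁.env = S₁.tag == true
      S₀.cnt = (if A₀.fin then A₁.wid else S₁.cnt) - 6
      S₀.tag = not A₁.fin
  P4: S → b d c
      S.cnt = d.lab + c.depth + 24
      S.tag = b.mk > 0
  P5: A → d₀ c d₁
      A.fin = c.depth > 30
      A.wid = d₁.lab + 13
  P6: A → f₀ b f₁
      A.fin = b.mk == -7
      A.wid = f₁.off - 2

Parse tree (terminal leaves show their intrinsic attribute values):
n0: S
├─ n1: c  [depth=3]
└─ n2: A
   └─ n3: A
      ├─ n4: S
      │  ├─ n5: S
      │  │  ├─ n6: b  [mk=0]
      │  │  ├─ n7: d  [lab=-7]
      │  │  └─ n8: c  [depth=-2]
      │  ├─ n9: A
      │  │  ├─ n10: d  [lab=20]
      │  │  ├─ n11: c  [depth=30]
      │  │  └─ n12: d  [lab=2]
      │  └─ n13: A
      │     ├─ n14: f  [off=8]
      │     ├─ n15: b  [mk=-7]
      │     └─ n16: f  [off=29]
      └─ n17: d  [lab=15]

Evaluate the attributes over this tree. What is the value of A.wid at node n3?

1. n1.depth = 3  [terminal]
2. n2.env = true  [c.depth > 2]
3. n3.env = true  [true]
4. n6.mk = 0  [terminal]
5. n7.lab = -7  [terminal]
6. n8.depth = -2  [terminal]
7. n5.cnt = 15  [d.lab + c.depth + 24]
8. n5.tag = false  [b.mk > 0]
9. n9.env = true  [true]
10. n10.lab = 20  [terminal]
11. n11.depth = 30  [terminal]
12. n12.lab = 2  [terminal]
13. n9.fin = false  [c.depth > 30]
14. n9.wid = 15  [d₁.lab + 13]
15. n13.env = false  [S₁.tag == true]
16. n14.off = 8  [terminal]
17. n15.mk = -7  [terminal]
18. n16.off = 29  [terminal]
19. n13.fin = true  [b.mk == -7]
20. n13.wid = 27  [f₁.off - 2]
21. n4.cnt = 9  [(if A₀.fin then A₁.wid else S₁.cnt) - 6]
22. n4.tag = false  [not A₁.fin]
23. n17.lab = 15  [terminal]
24. n3.fin = true  [S.cnt > 8]
25. n3.wid = 7  [(if S.tag then S.cnt else d.lab) - 8]
26. n2.fin = false  [A₁.wid > 7]
27. n2.wid = 23  [23]
28. n0.cnt = 23  [c.depth + 20]
29. n0.tag = false  [A.fin == true]

7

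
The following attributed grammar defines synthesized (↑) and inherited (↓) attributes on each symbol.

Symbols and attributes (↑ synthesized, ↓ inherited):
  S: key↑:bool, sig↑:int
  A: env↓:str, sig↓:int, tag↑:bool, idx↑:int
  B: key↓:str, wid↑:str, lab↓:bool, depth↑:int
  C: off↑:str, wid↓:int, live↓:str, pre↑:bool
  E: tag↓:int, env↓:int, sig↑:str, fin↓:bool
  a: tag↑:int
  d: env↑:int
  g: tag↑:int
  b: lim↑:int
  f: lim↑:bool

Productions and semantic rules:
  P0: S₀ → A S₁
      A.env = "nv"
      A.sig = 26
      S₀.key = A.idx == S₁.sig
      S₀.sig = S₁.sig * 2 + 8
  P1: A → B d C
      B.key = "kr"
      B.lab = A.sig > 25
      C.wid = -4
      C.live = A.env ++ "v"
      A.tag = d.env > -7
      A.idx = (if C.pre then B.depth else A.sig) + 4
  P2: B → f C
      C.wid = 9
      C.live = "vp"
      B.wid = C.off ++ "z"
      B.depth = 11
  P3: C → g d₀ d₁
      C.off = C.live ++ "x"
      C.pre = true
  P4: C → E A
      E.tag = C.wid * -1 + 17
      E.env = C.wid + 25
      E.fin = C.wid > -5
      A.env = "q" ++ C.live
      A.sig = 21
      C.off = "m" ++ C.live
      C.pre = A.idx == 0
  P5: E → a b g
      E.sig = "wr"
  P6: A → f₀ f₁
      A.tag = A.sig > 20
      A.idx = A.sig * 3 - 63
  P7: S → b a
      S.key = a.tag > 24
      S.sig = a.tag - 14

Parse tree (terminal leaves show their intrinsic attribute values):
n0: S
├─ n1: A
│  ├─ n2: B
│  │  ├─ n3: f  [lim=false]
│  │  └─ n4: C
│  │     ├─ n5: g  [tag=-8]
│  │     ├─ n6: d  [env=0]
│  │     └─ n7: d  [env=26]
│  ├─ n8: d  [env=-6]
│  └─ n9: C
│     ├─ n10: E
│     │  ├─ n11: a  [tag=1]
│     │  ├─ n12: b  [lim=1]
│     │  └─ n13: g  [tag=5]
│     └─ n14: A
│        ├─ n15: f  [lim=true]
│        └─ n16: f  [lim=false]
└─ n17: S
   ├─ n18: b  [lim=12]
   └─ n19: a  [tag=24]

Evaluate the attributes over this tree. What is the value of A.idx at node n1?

1. n1.env = "nv"  ["nv"]
2. n1.sig = 26  [26]
3. n2.key = "kr"  ["kr"]
4. n2.lab = true  [A.sig > 25]
5. n3.lim = false  [terminal]
6. n4.wid = 9  [9]
7. n4.live = "vp"  ["vp"]
8. n5.tag = -8  [terminal]
9. n6.env = 0  [terminal]
10. n7.env = 26  [terminal]
11. n4.off = "vpx"  [C.live ++ "x"]
12. n4.pre = true  [true]
13. n2.wid = "vpxz"  [C.off ++ "z"]
14. n2.depth = 11  [11]
15. n8.env = -6  [terminal]
16. n9.wid = -4  [-4]
17. n9.live = "nvv"  [A.env ++ "v"]
18. n10.tag = 21  [C.wid * -1 + 17]
19. n10.env = 21  [C.wid + 25]
20. n10.fin = true  [C.wid > -5]
21. n11.tag = 1  [terminal]
22. n12.lim = 1  [terminal]
23. n13.tag = 5  [terminal]
24. n10.sig = "wr"  ["wr"]
25. n14.env = "qnvv"  ["q" ++ C.live]
26. n14.sig = 21  [21]
27. n15.lim = true  [terminal]
28. n16.lim = false  [terminal]
29. n14.tag = true  [A.sig > 20]
30. n14.idx = 0  [A.sig * 3 - 63]
31. n9.off = "mnvv"  ["m" ++ C.live]
32. n9.pre = true  [A.idx == 0]
33. n1.tag = true  [d.env > -7]
34. n1.idx = 15  [(if C.pre then B.depth else A.sig) + 4]
35. n18.lim = 12  [terminal]
36. n19.tag = 24  [terminal]
37. n17.key = false  [a.tag > 24]
38. n17.sig = 10  [a.tag - 14]
39. n0.key = false  [A.idx == S₁.sig]
40. n0.sig = 28  [S₁.sig * 2 + 8]

15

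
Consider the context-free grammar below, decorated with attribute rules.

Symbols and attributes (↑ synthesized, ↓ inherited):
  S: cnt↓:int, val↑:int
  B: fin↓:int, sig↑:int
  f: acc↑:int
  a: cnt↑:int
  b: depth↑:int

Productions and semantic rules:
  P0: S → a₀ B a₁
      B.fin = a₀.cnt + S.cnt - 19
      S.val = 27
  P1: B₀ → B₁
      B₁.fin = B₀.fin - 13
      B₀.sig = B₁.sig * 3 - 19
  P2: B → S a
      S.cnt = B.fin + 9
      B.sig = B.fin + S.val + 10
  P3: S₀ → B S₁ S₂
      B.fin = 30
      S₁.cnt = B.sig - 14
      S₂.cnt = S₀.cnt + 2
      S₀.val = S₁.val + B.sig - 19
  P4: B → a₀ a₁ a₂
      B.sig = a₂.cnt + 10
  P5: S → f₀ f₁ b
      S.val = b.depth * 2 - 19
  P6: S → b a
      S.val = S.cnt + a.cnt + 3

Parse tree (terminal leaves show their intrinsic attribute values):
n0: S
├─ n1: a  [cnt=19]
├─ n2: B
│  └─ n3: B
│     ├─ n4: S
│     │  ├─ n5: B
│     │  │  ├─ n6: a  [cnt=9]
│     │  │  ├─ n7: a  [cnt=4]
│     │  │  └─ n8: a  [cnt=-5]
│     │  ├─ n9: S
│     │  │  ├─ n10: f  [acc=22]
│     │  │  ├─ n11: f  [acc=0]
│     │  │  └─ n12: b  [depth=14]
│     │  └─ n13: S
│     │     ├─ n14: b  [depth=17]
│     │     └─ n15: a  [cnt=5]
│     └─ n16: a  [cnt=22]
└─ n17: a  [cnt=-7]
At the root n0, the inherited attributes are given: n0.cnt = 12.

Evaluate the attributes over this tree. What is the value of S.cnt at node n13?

10

1. n0.cnt = 12  [given at root]
2. n1.cnt = 19  [terminal]
3. n2.fin = 12  [a₀.cnt + S.cnt - 19]
4. n3.fin = -1  [B₀.fin - 13]
5. n4.cnt = 8  [B.fin + 9]
6. n5.fin = 30  [30]
7. n6.cnt = 9  [terminal]
8. n7.cnt = 4  [terminal]
9. n8.cnt = -5  [terminal]
10. n5.sig = 5  [a₂.cnt + 10]
11. n9.cnt = -9  [B.sig - 14]
12. n10.acc = 22  [terminal]
13. n11.acc = 0  [terminal]
14. n12.depth = 14  [terminal]
15. n9.val = 9  [b.depth * 2 - 19]
16. n13.cnt = 10  [S₀.cnt + 2]
17. n14.depth = 17  [terminal]
18. n15.cnt = 5  [terminal]
19. n13.val = 18  [S.cnt + a.cnt + 3]
20. n4.val = -5  [S₁.val + B.sig - 19]
21. n16.cnt = 22  [terminal]
22. n3.sig = 4  [B.fin + S.val + 10]
23. n2.sig = -7  [B₁.sig * 3 - 19]
24. n17.cnt = -7  [terminal]
25. n0.val = 27  [27]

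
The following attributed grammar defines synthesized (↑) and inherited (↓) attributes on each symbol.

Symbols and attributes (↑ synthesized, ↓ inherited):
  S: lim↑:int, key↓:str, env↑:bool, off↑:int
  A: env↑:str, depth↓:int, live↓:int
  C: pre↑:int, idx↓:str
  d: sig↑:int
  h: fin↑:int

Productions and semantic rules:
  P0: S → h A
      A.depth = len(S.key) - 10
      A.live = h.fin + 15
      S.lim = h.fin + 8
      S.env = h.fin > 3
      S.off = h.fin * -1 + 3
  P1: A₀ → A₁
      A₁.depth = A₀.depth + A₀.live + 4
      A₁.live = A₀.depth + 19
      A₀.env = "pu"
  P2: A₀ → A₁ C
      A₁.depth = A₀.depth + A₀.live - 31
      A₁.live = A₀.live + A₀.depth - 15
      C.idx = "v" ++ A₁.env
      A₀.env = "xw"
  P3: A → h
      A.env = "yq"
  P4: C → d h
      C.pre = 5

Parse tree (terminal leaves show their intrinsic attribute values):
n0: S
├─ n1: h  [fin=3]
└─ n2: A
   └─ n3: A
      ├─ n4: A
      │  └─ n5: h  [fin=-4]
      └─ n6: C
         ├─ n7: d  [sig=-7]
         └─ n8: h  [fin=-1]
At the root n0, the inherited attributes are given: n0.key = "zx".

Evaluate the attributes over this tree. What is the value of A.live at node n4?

1. n0.key = "zx"  [given at root]
2. n1.fin = 3  [terminal]
3. n2.depth = -8  [len(S.key) - 10]
4. n2.live = 18  [h.fin + 15]
5. n3.depth = 14  [A₀.depth + A₀.live + 4]
6. n3.live = 11  [A₀.depth + 19]
7. n4.depth = -6  [A₀.depth + A₀.live - 31]
8. n4.live = 10  [A₀.live + A₀.depth - 15]
9. n5.fin = -4  [terminal]
10. n4.env = "yq"  ["yq"]
11. n6.idx = "vyq"  ["v" ++ A₁.env]
12. n7.sig = -7  [terminal]
13. n8.fin = -1  [terminal]
14. n6.pre = 5  [5]
15. n3.env = "xw"  ["xw"]
16. n2.env = "pu"  ["pu"]
17. n0.lim = 11  [h.fin + 8]
18. n0.env = false  [h.fin > 3]
19. n0.off = 0  [h.fin * -1 + 3]

10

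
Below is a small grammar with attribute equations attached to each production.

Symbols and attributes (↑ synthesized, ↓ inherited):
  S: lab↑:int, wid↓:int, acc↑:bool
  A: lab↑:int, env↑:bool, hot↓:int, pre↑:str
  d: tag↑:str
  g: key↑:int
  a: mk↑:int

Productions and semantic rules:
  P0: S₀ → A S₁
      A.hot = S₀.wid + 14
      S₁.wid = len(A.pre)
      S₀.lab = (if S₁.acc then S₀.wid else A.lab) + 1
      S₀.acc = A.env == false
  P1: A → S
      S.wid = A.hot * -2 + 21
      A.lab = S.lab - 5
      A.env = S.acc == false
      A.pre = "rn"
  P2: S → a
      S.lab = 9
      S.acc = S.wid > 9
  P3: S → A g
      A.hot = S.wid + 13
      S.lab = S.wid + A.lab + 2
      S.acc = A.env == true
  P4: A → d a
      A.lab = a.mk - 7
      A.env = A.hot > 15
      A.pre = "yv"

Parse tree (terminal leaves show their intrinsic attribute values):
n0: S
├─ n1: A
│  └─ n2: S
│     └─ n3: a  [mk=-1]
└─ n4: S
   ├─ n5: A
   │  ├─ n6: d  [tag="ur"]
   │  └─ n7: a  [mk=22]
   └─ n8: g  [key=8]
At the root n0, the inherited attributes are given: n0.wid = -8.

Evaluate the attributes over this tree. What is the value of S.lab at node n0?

1. n0.wid = -8  [given at root]
2. n1.hot = 6  [S₀.wid + 14]
3. n2.wid = 9  [A.hot * -2 + 21]
4. n3.mk = -1  [terminal]
5. n2.lab = 9  [9]
6. n2.acc = false  [S.wid > 9]
7. n1.lab = 4  [S.lab - 5]
8. n1.env = true  [S.acc == false]
9. n1.pre = "rn"  ["rn"]
10. n4.wid = 2  [len(A.pre)]
11. n5.hot = 15  [S.wid + 13]
12. n6.tag = "ur"  [terminal]
13. n7.mk = 22  [terminal]
14. n5.lab = 15  [a.mk - 7]
15. n5.env = false  [A.hot > 15]
16. n5.pre = "yv"  ["yv"]
17. n8.key = 8  [terminal]
18. n4.lab = 19  [S.wid + A.lab + 2]
19. n4.acc = false  [A.env == true]
20. n0.lab = 5  [(if S₁.acc then S₀.wid else A.lab) + 1]
21. n0.acc = false  [A.env == false]

5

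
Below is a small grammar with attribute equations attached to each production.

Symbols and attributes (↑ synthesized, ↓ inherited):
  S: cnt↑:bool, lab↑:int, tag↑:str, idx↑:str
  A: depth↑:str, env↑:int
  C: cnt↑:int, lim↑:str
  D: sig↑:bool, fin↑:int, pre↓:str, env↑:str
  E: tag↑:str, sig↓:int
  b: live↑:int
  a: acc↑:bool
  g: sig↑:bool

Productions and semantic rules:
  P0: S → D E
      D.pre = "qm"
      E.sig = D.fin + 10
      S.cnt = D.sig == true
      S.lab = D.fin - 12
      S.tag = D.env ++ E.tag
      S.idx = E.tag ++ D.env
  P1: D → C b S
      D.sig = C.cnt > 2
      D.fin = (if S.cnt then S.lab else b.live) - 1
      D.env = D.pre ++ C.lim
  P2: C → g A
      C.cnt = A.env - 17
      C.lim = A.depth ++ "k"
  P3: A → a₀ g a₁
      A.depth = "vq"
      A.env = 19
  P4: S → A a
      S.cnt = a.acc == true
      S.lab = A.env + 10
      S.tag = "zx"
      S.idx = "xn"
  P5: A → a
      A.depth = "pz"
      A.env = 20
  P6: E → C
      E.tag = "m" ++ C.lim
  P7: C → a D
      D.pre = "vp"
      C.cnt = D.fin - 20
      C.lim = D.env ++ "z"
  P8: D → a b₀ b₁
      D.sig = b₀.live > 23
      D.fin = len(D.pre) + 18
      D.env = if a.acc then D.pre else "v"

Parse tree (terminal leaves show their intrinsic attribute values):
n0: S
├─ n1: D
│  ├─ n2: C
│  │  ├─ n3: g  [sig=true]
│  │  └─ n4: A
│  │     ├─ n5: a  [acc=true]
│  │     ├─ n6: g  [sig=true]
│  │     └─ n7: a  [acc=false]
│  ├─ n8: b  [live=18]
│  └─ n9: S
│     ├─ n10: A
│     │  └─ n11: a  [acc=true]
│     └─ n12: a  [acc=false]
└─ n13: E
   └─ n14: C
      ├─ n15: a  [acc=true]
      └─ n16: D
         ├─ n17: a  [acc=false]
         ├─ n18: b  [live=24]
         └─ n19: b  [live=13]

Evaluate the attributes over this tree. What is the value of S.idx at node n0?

"mvzqmvqk"

1. n1.pre = "qm"  ["qm"]
2. n3.sig = true  [terminal]
3. n5.acc = true  [terminal]
4. n6.sig = true  [terminal]
5. n7.acc = false  [terminal]
6. n4.depth = "vq"  ["vq"]
7. n4.env = 19  [19]
8. n2.cnt = 2  [A.env - 17]
9. n2.lim = "vqk"  [A.depth ++ "k"]
10. n8.live = 18  [terminal]
11. n11.acc = true  [terminal]
12. n10.depth = "pz"  ["pz"]
13. n10.env = 20  [20]
14. n12.acc = false  [terminal]
15. n9.cnt = false  [a.acc == true]
16. n9.lab = 30  [A.env + 10]
17. n9.tag = "zx"  ["zx"]
18. n9.idx = "xn"  ["xn"]
19. n1.sig = false  [C.cnt > 2]
20. n1.fin = 17  [(if S.cnt then S.lab else b.live) - 1]
21. n1.env = "qmvqk"  [D.pre ++ C.lim]
22. n13.sig = 27  [D.fin + 10]
23. n15.acc = true  [terminal]
24. n16.pre = "vp"  ["vp"]
25. n17.acc = false  [terminal]
26. n18.live = 24  [terminal]
27. n19.live = 13  [terminal]
28. n16.sig = true  [b₀.live > 23]
29. n16.fin = 20  [len(D.pre) + 18]
30. n16.env = "v"  [if a.acc then D.pre else "v"]
31. n14.cnt = 0  [D.fin - 20]
32. n14.lim = "vz"  [D.env ++ "z"]
33. n13.tag = "mvz"  ["m" ++ C.lim]
34. n0.cnt = false  [D.sig == true]
35. n0.lab = 5  [D.fin - 12]
36. n0.tag = "qmvqkmvz"  [D.env ++ E.tag]
37. n0.idx = "mvzqmvqk"  [E.tag ++ D.env]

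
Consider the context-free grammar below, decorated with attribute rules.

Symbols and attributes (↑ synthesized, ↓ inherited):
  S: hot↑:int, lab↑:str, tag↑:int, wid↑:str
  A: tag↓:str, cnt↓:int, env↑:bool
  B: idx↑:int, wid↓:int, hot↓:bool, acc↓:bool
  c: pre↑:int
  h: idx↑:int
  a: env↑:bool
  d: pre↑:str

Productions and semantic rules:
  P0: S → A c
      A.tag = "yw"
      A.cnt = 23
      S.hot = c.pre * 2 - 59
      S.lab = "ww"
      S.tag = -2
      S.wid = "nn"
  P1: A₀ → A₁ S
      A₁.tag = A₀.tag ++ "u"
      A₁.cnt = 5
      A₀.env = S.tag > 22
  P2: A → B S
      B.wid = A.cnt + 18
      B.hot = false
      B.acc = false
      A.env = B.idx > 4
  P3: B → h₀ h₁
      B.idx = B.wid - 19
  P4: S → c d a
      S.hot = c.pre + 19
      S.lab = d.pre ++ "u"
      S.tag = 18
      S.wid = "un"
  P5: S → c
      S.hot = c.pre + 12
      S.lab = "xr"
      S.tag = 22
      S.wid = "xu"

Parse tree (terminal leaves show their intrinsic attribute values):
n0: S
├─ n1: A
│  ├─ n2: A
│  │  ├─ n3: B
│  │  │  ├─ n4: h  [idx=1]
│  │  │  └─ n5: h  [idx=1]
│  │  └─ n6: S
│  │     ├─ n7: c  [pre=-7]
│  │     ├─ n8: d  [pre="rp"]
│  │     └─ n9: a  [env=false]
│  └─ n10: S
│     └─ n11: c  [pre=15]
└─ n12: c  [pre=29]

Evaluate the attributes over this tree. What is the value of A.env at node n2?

false

1. n1.tag = "yw"  ["yw"]
2. n1.cnt = 23  [23]
3. n2.tag = "ywu"  [A₀.tag ++ "u"]
4. n2.cnt = 5  [5]
5. n3.wid = 23  [A.cnt + 18]
6. n3.hot = false  [false]
7. n3.acc = false  [false]
8. n4.idx = 1  [terminal]
9. n5.idx = 1  [terminal]
10. n3.idx = 4  [B.wid - 19]
11. n7.pre = -7  [terminal]
12. n8.pre = "rp"  [terminal]
13. n9.env = false  [terminal]
14. n6.hot = 12  [c.pre + 19]
15. n6.lab = "rpu"  [d.pre ++ "u"]
16. n6.tag = 18  [18]
17. n6.wid = "un"  ["un"]
18. n2.env = false  [B.idx > 4]
19. n11.pre = 15  [terminal]
20. n10.hot = 27  [c.pre + 12]
21. n10.lab = "xr"  ["xr"]
22. n10.tag = 22  [22]
23. n10.wid = "xu"  ["xu"]
24. n1.env = false  [S.tag > 22]
25. n12.pre = 29  [terminal]
26. n0.hot = -1  [c.pre * 2 - 59]
27. n0.lab = "ww"  ["ww"]
28. n0.tag = -2  [-2]
29. n0.wid = "nn"  ["nn"]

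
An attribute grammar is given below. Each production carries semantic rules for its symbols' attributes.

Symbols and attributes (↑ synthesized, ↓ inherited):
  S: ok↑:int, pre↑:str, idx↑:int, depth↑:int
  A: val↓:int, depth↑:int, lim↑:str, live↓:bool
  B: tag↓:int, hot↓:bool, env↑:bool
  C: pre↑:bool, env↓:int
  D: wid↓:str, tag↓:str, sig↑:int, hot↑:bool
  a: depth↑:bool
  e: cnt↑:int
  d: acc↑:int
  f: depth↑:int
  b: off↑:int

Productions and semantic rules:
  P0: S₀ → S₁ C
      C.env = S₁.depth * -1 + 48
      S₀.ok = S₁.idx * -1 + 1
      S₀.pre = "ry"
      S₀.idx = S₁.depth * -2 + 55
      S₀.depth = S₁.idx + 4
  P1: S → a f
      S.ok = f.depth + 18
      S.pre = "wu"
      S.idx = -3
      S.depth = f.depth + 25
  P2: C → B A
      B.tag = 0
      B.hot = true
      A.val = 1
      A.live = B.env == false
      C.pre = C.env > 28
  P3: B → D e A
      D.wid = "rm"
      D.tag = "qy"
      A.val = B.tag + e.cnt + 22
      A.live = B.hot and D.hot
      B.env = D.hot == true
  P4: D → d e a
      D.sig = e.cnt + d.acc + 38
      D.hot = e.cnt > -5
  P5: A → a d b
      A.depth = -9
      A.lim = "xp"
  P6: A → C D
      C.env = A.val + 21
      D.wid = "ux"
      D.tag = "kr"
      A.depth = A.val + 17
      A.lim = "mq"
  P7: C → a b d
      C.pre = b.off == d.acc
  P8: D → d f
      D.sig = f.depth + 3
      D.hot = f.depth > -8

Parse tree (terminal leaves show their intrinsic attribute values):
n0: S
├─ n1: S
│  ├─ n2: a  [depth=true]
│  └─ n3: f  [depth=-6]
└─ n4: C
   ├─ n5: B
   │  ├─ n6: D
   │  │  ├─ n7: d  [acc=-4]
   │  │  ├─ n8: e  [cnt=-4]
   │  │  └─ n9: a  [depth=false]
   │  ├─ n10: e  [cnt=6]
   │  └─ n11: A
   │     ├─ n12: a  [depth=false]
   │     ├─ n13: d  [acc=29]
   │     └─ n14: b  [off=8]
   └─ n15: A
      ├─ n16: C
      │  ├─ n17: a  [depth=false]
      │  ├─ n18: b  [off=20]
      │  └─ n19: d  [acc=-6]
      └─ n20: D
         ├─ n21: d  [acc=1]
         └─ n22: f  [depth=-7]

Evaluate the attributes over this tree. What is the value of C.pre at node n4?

true

1. n2.depth = true  [terminal]
2. n3.depth = -6  [terminal]
3. n1.ok = 12  [f.depth + 18]
4. n1.pre = "wu"  ["wu"]
5. n1.idx = -3  [-3]
6. n1.depth = 19  [f.depth + 25]
7. n4.env = 29  [S₁.depth * -1 + 48]
8. n5.tag = 0  [0]
9. n5.hot = true  [true]
10. n6.wid = "rm"  ["rm"]
11. n6.tag = "qy"  ["qy"]
12. n7.acc = -4  [terminal]
13. n8.cnt = -4  [terminal]
14. n9.depth = false  [terminal]
15. n6.sig = 30  [e.cnt + d.acc + 38]
16. n6.hot = true  [e.cnt > -5]
17. n10.cnt = 6  [terminal]
18. n11.val = 28  [B.tag + e.cnt + 22]
19. n11.live = true  [B.hot and D.hot]
20. n12.depth = false  [terminal]
21. n13.acc = 29  [terminal]
22. n14.off = 8  [terminal]
23. n11.depth = -9  [-9]
24. n11.lim = "xp"  ["xp"]
25. n5.env = true  [D.hot == true]
26. n15.val = 1  [1]
27. n15.live = false  [B.env == false]
28. n16.env = 22  [A.val + 21]
29. n17.depth = false  [terminal]
30. n18.off = 20  [terminal]
31. n19.acc = -6  [terminal]
32. n16.pre = false  [b.off == d.acc]
33. n20.wid = "ux"  ["ux"]
34. n20.tag = "kr"  ["kr"]
35. n21.acc = 1  [terminal]
36. n22.depth = -7  [terminal]
37. n20.sig = -4  [f.depth + 3]
38. n20.hot = true  [f.depth > -8]
39. n15.depth = 18  [A.val + 17]
40. n15.lim = "mq"  ["mq"]
41. n4.pre = true  [C.env > 28]
42. n0.ok = 4  [S₁.idx * -1 + 1]
43. n0.pre = "ry"  ["ry"]
44. n0.idx = 17  [S₁.depth * -2 + 55]
45. n0.depth = 1  [S₁.idx + 4]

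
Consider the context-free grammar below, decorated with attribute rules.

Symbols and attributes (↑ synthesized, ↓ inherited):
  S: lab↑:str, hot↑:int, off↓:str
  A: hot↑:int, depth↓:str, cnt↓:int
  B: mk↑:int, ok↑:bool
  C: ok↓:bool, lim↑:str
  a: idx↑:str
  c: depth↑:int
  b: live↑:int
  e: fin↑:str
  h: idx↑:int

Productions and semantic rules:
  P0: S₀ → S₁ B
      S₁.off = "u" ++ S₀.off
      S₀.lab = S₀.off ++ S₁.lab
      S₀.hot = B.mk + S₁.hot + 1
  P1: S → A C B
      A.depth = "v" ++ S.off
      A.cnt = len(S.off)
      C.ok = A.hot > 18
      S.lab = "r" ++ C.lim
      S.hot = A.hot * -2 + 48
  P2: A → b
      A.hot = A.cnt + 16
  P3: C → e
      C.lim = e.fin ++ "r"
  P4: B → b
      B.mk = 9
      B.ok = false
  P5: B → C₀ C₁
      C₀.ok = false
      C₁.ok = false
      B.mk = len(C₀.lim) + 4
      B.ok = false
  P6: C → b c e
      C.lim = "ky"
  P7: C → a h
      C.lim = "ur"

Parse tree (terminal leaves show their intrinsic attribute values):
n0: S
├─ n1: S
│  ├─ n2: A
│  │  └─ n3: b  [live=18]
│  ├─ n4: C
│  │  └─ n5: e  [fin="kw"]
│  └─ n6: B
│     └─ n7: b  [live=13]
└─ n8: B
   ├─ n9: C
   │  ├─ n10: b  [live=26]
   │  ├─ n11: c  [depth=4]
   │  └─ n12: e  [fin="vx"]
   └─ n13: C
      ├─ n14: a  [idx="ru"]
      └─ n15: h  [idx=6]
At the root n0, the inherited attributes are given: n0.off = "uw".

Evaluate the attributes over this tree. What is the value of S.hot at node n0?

17

1. n0.off = "uw"  [given at root]
2. n1.off = "uuw"  ["u" ++ S₀.off]
3. n2.depth = "vuuw"  ["v" ++ S.off]
4. n2.cnt = 3  [len(S.off)]
5. n3.live = 18  [terminal]
6. n2.hot = 19  [A.cnt + 16]
7. n4.ok = true  [A.hot > 18]
8. n5.fin = "kw"  [terminal]
9. n4.lim = "kwr"  [e.fin ++ "r"]
10. n7.live = 13  [terminal]
11. n6.mk = 9  [9]
12. n6.ok = false  [false]
13. n1.lab = "rkwr"  ["r" ++ C.lim]
14. n1.hot = 10  [A.hot * -2 + 48]
15. n9.ok = false  [false]
16. n10.live = 26  [terminal]
17. n11.depth = 4  [terminal]
18. n12.fin = "vx"  [terminal]
19. n9.lim = "ky"  ["ky"]
20. n13.ok = false  [false]
21. n14.idx = "ru"  [terminal]
22. n15.idx = 6  [terminal]
23. n13.lim = "ur"  ["ur"]
24. n8.mk = 6  [len(C₀.lim) + 4]
25. n8.ok = false  [false]
26. n0.lab = "uwrkwr"  [S₀.off ++ S₁.lab]
27. n0.hot = 17  [B.mk + S₁.hot + 1]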